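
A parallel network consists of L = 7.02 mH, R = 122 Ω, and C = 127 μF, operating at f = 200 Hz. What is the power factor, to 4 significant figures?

0.1746

ω = 2πf = 1257 rad/s
X_L = ωL = 8.822 Ω
X_C = 1/(ωC) = 6.266 Ω
Parallel: admittances add. Y = 1/R + 1/(jωL) + jωC
Y = (0.008197 + j0.04623) S
|Y| = 0.04696 S → |Z| = 1/|Y| = 21.30 Ω, ∠Z = −∠Y = -79.95°
cos φ = cos(-79.95°) = 0.1746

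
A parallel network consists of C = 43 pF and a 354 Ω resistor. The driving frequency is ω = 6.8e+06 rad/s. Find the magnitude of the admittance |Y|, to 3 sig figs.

2.84 mS

X_C = 1/(ωC) = 3420 Ω
Parallel: admittances add. Y = 1/R + jωC
Y = (0.00282 + j0.000292) S
|Y| = 0.00284 S → |Z| = 1/|Y| = 352 Ω, ∠Z = −∠Y = -5.91°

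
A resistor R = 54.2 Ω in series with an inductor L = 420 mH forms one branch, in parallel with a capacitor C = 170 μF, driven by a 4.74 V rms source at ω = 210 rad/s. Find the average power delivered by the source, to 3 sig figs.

X_L = ωL = 88.2 Ω
X_C = 1/(ωC) = 28.0 Ω
Branch 1 (R+jX_L): Z₁ = 54.2 + j88.2 Ω, |Z₁| = 104 Ω
Branch 2 (−jX_C): Z₂ = −j28.0 Ω
Parallel: Z = Z₁Z₂/(Z₁+Z₂), |Z| = 35.8 Ω, ∠Z = -79.6°
I = V/|Z| = 132 mA
P = VI cos φ = 4.74 × 0.132 × cos(-79.6°) = 114 mW

114 mW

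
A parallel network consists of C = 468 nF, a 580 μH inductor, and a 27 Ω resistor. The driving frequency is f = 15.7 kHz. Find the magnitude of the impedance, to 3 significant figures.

ω = 2πf = 98650 rad/s
X_L = ωL = 57.2 Ω
X_C = 1/(ωC) = 21.7 Ω
Parallel: admittances add. Y = 1/R + 1/(jωL) + jωC
Y = (0.0370 + j0.0287) S
|Y| = 0.0468 S → |Z| = 1/|Y| = 21.3 Ω, ∠Z = −∠Y = -37.8°

21.3 Ω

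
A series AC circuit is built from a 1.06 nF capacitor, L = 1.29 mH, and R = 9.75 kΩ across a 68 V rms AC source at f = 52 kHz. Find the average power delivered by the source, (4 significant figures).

445.7 mW

ω = 2πf = 326700 rad/s
X_L = ωL = 421.5 Ω
X_C = 1/(ωC) = 2887 Ω
Net reactance X = X_L − X_C = -2466 Ω
Z = 9750 − j2466 Ω
|Z| = √(9750² + 2466²) = 10060 Ω
∠Z = arctan(-2466/9750) = -14.19°
I = V/|Z| = 6.761 mA
P = VI cos φ = 68 × 0.006761 × cos(-14.19°) = 445.7 mW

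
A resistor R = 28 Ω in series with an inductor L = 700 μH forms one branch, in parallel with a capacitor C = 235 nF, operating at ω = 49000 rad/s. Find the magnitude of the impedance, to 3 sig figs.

X_L = ωL = 34.3 Ω
X_C = 1/(ωC) = 86.8 Ω
Branch 1 (R+jX_L): Z₁ = 28.0 + j34.3 Ω, |Z₁| = 44.3 Ω
Branch 2 (−jX_C): Z₂ = −j86.8 Ω
Parallel: Z = Z₁Z₂/(Z₁+Z₂), |Z| = 64.6 Ω, ∠Z = 22.7°

64.6 Ω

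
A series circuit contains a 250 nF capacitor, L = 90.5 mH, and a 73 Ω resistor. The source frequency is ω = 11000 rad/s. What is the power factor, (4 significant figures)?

0.1148

X_L = ωL = 995.5 Ω
X_C = 1/(ωC) = 363.6 Ω
Net reactance X = X_L − X_C = 631.9 Ω
Z = 73.00 + j631.9 Ω
|Z| = √(73.00² + 631.9²) = 636.1 Ω
∠Z = arctan(631.9/73.00) = 83.41°
cos φ = cos(83.41°) = 0.1148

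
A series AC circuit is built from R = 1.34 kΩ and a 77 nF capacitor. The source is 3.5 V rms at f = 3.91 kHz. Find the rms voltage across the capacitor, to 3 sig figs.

ω = 2πf = 24570 rad/s
X_C = 1/(ωC) = 529 Ω
Z = 1340 − j529 Ω
|Z| = √(1340² + 529²) = 1440 Ω
I = V/|Z| = 2.43 mA
V_C = I·|Z_C| = 0.00243 × 529 = 1.28 V

1.28 V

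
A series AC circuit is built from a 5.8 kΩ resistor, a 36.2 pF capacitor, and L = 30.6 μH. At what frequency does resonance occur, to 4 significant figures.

ω₀ = 1/√(LC) = 1/√(3.06e-05 × 3.62e-11) = 3.005e+07 rad/s
f₀ = ω₀/(2π) = 4.782 MHz

4.782 MHz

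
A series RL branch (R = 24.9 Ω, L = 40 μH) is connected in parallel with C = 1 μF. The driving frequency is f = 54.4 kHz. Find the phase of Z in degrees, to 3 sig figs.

ω = 2πf = 341800 rad/s
X_L = ωL = 13.7 Ω
X_C = 1/(ωC) = 2.93 Ω
Branch 1 (R+jX_L): Z₁ = 24.9 + j13.7 Ω, |Z₁| = 28.4 Ω
Branch 2 (−jX_C): Z₂ = −j2.93 Ω
Parallel: Z = Z₁Z₂/(Z₁+Z₂), |Z| = 3.06 Ω, ∠Z = -84.6°

-84.6°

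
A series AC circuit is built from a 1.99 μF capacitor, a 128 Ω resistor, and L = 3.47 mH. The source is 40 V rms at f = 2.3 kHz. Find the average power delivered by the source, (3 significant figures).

12.3 W

ω = 2πf = 14450 rad/s
X_L = ωL = 50.1 Ω
X_C = 1/(ωC) = 34.8 Ω
Net reactance X = X_L − X_C = 15.4 Ω
Z = 128 + j15.4 Ω
|Z| = √(128² + 15.4²) = 129 Ω
∠Z = arctan(15.4/128) = 6.85°
I = V/|Z| = 310 mA
P = VI cos φ = 40 × 0.310 × cos(6.85°) = 12.3 W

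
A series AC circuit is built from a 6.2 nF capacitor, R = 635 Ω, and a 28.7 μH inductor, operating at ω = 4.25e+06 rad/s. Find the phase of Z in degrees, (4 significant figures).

X_L = ωL = 122.0 Ω
X_C = 1/(ωC) = 37.95 Ω
Net reactance X = X_L − X_C = 84.02 Ω
Z = 635.0 + j84.02 Ω
|Z| = √(635.0² + 84.02²) = 640.5 Ω
∠Z = arctan(84.02/635.0) = 7.538°

7.538°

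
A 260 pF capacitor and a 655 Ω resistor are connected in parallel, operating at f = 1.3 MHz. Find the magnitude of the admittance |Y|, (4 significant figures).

2.616 mS

ω = 2πf = 8.168e+06 rad/s
X_C = 1/(ωC) = 470.9 Ω
Parallel: admittances add. Y = 1/R + jωC
Y = (0.001527 + j0.002124) S
|Y| = 0.002616 S → |Z| = 1/|Y| = 382.3 Ω, ∠Z = −∠Y = -54.29°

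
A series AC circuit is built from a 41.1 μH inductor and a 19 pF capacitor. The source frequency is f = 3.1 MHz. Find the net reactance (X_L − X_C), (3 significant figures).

ω = 2πf = 1.948e+07 rad/s
X_L = ωL = 801 Ω
X_C = 1/(ωC) = 2700 Ω
X = 801 − 2700 = -1900 Ω

-1900 Ω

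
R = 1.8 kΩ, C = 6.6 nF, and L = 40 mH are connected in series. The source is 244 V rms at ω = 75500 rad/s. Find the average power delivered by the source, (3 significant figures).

X_L = ωL = 3020 Ω
X_C = 1/(ωC) = 2010 Ω
Net reactance X = X_L − X_C = 1010 Ω
Z = 1800 + j1010 Ω
|Z| = √(1800² + 1010²) = 2070 Ω
∠Z = arctan(1010/1800) = 29.4°
I = V/|Z| = 118 mA
P = VI cos φ = 244 × 0.118 × cos(29.4°) = 25.1 W

25.1 W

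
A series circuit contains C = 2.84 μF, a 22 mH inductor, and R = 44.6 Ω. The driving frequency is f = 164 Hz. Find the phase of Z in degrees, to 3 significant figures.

ω = 2πf = 1030 rad/s
X_L = ωL = 22.7 Ω
X_C = 1/(ωC) = 342 Ω
Net reactance X = X_L − X_C = -319 Ω
Z = 44.6 − j319 Ω
|Z| = √(44.6² + 319²) = 322 Ω
∠Z = arctan(-319/44.6) = -82.0°

-82.0°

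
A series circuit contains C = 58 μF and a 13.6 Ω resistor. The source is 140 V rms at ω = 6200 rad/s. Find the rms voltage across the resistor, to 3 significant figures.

137 V

X_C = 1/(ωC) = 2.78 Ω
Z = 13.6 − j2.78 Ω
|Z| = √(13.6² + 2.78²) = 13.9 Ω
I = V/|Z| = 10.1 A
V_R = I·|Z_R| = 10.1 × 13.6 = 137 V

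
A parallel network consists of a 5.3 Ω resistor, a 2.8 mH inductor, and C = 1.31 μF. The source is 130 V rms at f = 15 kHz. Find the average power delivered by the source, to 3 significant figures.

3.19 kW

ω = 2πf = 94250 rad/s
X_L = ωL = 264 Ω
X_C = 1/(ωC) = 8.10 Ω
Parallel: admittances add. Y = 1/R + 1/(jωL) + jωC
Y = (0.189 + j0.120) S
|Y| = 0.223 S → |Z| = 1/|Y| = 4.48 Ω, ∠Z = −∠Y = -32.4°
I = V/|Z| = 29.0 A
P = VI cos φ = 130 × 29.0 × cos(-32.4°) = 3.19 kW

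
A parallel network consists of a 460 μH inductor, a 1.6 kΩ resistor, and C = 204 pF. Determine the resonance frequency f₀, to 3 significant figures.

ω₀ = 1/√(LC) = 1/√(0.00046 × 2.04e-10) = 3.264e+06 rad/s
f₀ = ω₀/(2π) = 520 kHz

520 kHz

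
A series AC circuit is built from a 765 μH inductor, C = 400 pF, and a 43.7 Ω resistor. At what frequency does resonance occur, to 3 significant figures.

288 kHz

ω₀ = 1/√(LC) = 1/√(0.000765 × 4e-10) = 1.808e+06 rad/s
f₀ = ω₀/(2π) = 288 kHz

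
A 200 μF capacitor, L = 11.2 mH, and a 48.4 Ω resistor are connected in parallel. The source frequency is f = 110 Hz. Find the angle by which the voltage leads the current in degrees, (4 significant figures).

ω = 2πf = 691.2 rad/s
X_L = ωL = 7.741 Ω
X_C = 1/(ωC) = 7.234 Ω
Parallel: admittances add. Y = 1/R + 1/(jωL) + jωC
Y = (0.02066 + j0.009046) S
|Y| = 0.02255 S → |Z| = 1/|Y| = 44.34 Ω, ∠Z = −∠Y = -23.64°

-23.64°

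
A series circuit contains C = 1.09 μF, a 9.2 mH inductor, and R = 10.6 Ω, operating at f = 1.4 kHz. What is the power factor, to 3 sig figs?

0.413

ω = 2πf = 8796 rad/s
X_L = ωL = 80.9 Ω
X_C = 1/(ωC) = 104 Ω
Net reactance X = X_L − X_C = -23.4 Ω
Z = 10.6 − j23.4 Ω
|Z| = √(10.6² + 23.4²) = 25.7 Ω
∠Z = arctan(-23.4/10.6) = -65.6°
cos φ = cos(-65.6°) = 0.413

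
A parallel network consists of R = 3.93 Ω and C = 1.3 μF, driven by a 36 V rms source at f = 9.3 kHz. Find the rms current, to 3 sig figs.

ω = 2πf = 58430 rad/s
X_C = 1/(ωC) = 13.2 Ω
Parallel: admittances add. Y = 1/R + jωC
Y = (0.254 + j0.0760) S
|Y| = 0.266 S → |Z| = 1/|Y| = 3.77 Ω, ∠Z = −∠Y = -16.6°
I = V/|Z| = 36/3.77 = 9.56 A

9.56 A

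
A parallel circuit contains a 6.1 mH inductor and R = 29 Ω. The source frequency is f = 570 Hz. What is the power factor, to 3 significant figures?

0.602

ω = 2πf = 3581 rad/s
X_L = ωL = 21.8 Ω
Parallel: admittances add. Y = 1/R + 1/(jωL)
Y = (0.0345 − j0.0458) S
|Y| = 0.0573 S → |Z| = 1/|Y| = 17.4 Ω, ∠Z = −∠Y = 53.0°
cos φ = cos(53.0°) = 0.602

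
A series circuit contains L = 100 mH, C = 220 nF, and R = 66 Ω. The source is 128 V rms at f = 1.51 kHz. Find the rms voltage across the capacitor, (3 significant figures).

129 V

ω = 2πf = 9488 rad/s
X_L = ωL = 949 Ω
X_C = 1/(ωC) = 479 Ω
Net reactance X = X_L − X_C = 470 Ω
Z = 66.0 + j470 Ω
|Z| = √(66.0² + 470²) = 474 Ω
I = V/|Z| = 270 mA
V_C = I·|Z_C| = 0.270 × 479 = 129 V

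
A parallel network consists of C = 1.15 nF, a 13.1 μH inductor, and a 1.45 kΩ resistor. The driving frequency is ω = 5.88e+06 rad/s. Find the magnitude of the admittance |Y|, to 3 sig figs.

X_L = ωL = 77.0 Ω
X_C = 1/(ωC) = 148 Ω
Parallel: admittances add. Y = 1/R + 1/(jωL) + jωC
Y = (0.000690 − j0.00622) S
|Y| = 0.00626 S → |Z| = 1/|Y| = 160 Ω, ∠Z = −∠Y = 83.7°

6.26 mS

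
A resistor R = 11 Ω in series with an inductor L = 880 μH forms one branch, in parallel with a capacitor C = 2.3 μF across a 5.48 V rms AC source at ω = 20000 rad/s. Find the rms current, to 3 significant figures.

X_L = ωL = 17.6 Ω
X_C = 1/(ωC) = 21.7 Ω
Branch 1 (R+jX_L): Z₁ = 11.0 + j17.6 Ω, |Z₁| = 20.8 Ω
Branch 2 (−jX_C): Z₂ = −j21.7 Ω
Parallel: Z = Z₁Z₂/(Z₁+Z₂), |Z| = 38.4 Ω, ∠Z = -11.4°
I = V/|Z| = 5.48/38.4 = 143 mA

143 mA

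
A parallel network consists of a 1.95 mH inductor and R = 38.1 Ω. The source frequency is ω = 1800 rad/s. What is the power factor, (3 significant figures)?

X_L = ωL = 3.51 Ω
Parallel: admittances add. Y = 1/R + 1/(jωL)
Y = (0.0262 − j0.285) S
|Y| = 0.286 S → |Z| = 1/|Y| = 3.50 Ω, ∠Z = −∠Y = 84.7°
cos φ = cos(84.7°) = 0.0917

0.0917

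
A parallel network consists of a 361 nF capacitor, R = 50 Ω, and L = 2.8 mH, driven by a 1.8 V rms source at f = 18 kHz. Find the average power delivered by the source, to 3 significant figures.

ω = 2πf = 113100 rad/s
X_L = ωL = 317 Ω
X_C = 1/(ωC) = 24.5 Ω
Parallel: admittances add. Y = 1/R + 1/(jωL) + jωC
Y = (0.0200 + j0.0377) S
|Y| = 0.0427 S → |Z| = 1/|Y| = 23.4 Ω, ∠Z = −∠Y = -62.0°
I = V/|Z| = 76.8 mA
P = VI cos φ = 1.8 × 0.0768 × cos(-62.0°) = 64.8 mW

64.8 mW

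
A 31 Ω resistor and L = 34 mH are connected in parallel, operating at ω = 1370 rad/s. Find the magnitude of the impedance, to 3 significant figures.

25.8 Ω

X_L = ωL = 46.6 Ω
Parallel: admittances add. Y = 1/R + 1/(jωL)
Y = (0.0323 − j0.0215) S
|Y| = 0.0387 S → |Z| = 1/|Y| = 25.8 Ω, ∠Z = −∠Y = 33.6°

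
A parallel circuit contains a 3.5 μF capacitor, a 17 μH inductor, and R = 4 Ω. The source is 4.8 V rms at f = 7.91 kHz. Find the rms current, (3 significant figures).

ω = 2πf = 49700 rad/s
X_L = ωL = 0.845 Ω
X_C = 1/(ωC) = 5.75 Ω
Parallel: admittances add. Y = 1/R + 1/(jωL) + jωC
Y = (0.250 − j1.01) S
|Y| = 1.04 S → |Z| = 1/|Y| = 0.961 Ω, ∠Z = −∠Y = 76.1°
I = V/|Z| = 4.8/0.961 = 4.99 A

4.99 A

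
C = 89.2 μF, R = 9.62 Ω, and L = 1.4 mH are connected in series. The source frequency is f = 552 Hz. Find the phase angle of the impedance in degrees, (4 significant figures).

9.578°

ω = 2πf = 3468 rad/s
X_L = ωL = 4.856 Ω
X_C = 1/(ωC) = 3.232 Ω
Net reactance X = X_L − X_C = 1.623 Ω
Z = 9.620 + j1.623 Ω
|Z| = √(9.620² + 1.623²) = 9.756 Ω
∠Z = arctan(1.623/9.620) = 9.578°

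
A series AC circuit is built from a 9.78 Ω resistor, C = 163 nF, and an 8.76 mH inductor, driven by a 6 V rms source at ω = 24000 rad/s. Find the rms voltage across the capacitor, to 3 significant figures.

X_L = ωL = 210 Ω
X_C = 1/(ωC) = 256 Ω
Net reactance X = X_L − X_C = -45.4 Ω
Z = 9.78 − j45.4 Ω
|Z| = √(9.78² + 45.4²) = 46.4 Ω
I = V/|Z| = 129 mA
V_C = I·|Z_C| = 0.129 × 256 = 33.0 V

33.0 V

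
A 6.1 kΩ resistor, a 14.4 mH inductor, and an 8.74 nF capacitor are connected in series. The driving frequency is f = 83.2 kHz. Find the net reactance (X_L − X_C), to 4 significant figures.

7309 Ω

ω = 2πf = 522800 rad/s
X_L = ωL = 7528 Ω
X_C = 1/(ωC) = 218.9 Ω
X = 7528 − 218.9 = 7309 Ω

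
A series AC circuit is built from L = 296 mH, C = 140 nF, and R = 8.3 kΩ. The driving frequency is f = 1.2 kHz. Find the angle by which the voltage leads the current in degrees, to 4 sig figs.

8.797°

ω = 2πf = 7540 rad/s
X_L = ωL = 2232 Ω
X_C = 1/(ωC) = 947.4 Ω
Net reactance X = X_L − X_C = 1284 Ω
Z = 8300 + j1284 Ω
|Z| = √(8300² + 1284²) = 8399 Ω
∠Z = arctan(1284/8300) = 8.797°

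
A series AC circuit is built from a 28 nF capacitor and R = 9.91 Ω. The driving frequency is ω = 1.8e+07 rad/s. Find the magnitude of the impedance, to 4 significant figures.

10.11 Ω

X_C = 1/(ωC) = 1.984 Ω
Z = 9.910 − j1.984 Ω
|Z| = √(9.910² + 1.984²) = 10.11 Ω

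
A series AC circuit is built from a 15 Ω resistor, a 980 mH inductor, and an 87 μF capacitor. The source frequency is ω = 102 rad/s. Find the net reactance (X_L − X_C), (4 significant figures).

X_L = ωL = 99.96 Ω
X_C = 1/(ωC) = 112.7 Ω
X = 99.96 − 112.7 = -12.73 Ω

-12.73 Ω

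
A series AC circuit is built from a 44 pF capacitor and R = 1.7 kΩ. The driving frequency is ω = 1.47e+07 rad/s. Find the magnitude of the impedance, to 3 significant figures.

2300 Ω

X_C = 1/(ωC) = 1550 Ω
Z = 1700 − j1550 Ω
|Z| = √(1700² + 1550²) = 2300 Ω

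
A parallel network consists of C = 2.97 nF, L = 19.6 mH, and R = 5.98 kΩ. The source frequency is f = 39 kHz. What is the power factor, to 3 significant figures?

ω = 2πf = 245000 rad/s
X_L = ωL = 4800 Ω
X_C = 1/(ωC) = 1370 Ω
Parallel: admittances add. Y = 1/R + 1/(jωL) + jωC
Y = (0.000167 + j0.000520) S
|Y| = 0.000546 S → |Z| = 1/|Y| = 1830 Ω, ∠Z = −∠Y = -72.2°
cos φ = cos(-72.2°) = 0.306

0.306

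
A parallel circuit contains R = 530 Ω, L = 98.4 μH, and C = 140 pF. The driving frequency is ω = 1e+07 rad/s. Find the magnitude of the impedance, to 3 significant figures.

X_L = ωL = 984 Ω
X_C = 1/(ωC) = 714 Ω
Parallel: admittances add. Y = 1/R + 1/(jωL) + jωC
Y = (0.00189 + j0.000384) S
|Y| = 0.00193 S → |Z| = 1/|Y| = 519 Ω, ∠Z = −∠Y = -11.5°

519 Ω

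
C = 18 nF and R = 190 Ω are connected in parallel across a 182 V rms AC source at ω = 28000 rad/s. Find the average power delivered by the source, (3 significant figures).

174 W

X_C = 1/(ωC) = 1980 Ω
Parallel: admittances add. Y = 1/R + jωC
Y = (0.00526 + j0.000504) S
|Y| = 0.00529 S → |Z| = 1/|Y| = 189 Ω, ∠Z = −∠Y = -5.47°
I = V/|Z| = 962 mA
P = VI cos φ = 182 × 0.962 × cos(-5.47°) = 174 W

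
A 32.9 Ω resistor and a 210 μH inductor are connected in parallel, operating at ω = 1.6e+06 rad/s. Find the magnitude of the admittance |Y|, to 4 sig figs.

30.54 mS

X_L = ωL = 336.0 Ω
Parallel: admittances add. Y = 1/R + 1/(jωL)
Y = (0.03040 − j0.002976) S
|Y| = 0.03054 S → |Z| = 1/|Y| = 32.74 Ω, ∠Z = −∠Y = 5.592°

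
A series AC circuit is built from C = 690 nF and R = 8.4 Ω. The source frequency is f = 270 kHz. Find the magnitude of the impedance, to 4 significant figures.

8.443 Ω

ω = 2πf = 1.696e+06 rad/s
X_C = 1/(ωC) = 0.8543 Ω
Z = 8.400 − j0.8543 Ω
|Z| = √(8.400² + 0.8543²) = 8.443 Ω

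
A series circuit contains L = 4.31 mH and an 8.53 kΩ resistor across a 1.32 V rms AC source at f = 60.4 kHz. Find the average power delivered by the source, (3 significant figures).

ω = 2πf = 379500 rad/s
X_L = ωL = 1640 Ω
Z = 8530 + j1640 Ω
|Z| = √(8530² + 1640²) = 8690 Ω
∠Z = arctan(1640/8530) = 10.9°
I = V/|Z| = 152 μA
P = VI cos φ = 1.32 × 0.000152 × cos(10.9°) = 197 μW

197 μW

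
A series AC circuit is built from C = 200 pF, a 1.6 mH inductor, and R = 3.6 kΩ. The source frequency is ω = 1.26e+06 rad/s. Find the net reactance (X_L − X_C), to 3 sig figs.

X_L = ωL = 2020 Ω
X_C = 1/(ωC) = 3970 Ω
X = 2020 − 3970 = -1950 Ω

-1950 Ω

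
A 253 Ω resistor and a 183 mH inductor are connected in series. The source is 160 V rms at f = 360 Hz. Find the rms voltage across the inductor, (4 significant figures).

136.5 V

ω = 2πf = 2262 rad/s
X_L = ωL = 413.9 Ω
Z = 253.0 + j413.9 Ω
|Z| = √(253.0² + 413.9²) = 485.1 Ω
I = V/|Z| = 329.8 mA
V_L = I·|Z_L| = 0.3298 × 413.9 = 136.5 V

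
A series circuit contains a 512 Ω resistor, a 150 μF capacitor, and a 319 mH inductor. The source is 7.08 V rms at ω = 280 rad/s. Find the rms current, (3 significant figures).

13.7 mA

X_L = ωL = 89.3 Ω
X_C = 1/(ωC) = 23.8 Ω
Net reactance X = X_L − X_C = 65.5 Ω
Z = 512 + j65.5 Ω
|Z| = √(512² + 65.5²) = 516 Ω
I = V/|Z| = 7.08/516 = 13.7 mA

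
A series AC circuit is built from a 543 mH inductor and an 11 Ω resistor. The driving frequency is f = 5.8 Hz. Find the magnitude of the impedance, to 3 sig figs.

ω = 2πf = 36.44 rad/s
X_L = ωL = 19.8 Ω
Z = 11.0 + j19.8 Ω
|Z| = √(11.0² + 19.8²) = 22.6 Ω

22.6 Ω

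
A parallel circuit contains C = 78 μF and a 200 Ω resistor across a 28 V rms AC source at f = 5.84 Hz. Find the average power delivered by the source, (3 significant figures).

ω = 2πf = 36.69 rad/s
X_C = 1/(ωC) = 349 Ω
Parallel: admittances add. Y = 1/R + jωC
Y = (0.00500 + j0.00286) S
|Y| = 0.00576 S → |Z| = 1/|Y| = 174 Ω, ∠Z = −∠Y = -29.8°
I = V/|Z| = 161 mA
P = VI cos φ = 28 × 0.161 × cos(-29.8°) = 3.92 W

3.92 W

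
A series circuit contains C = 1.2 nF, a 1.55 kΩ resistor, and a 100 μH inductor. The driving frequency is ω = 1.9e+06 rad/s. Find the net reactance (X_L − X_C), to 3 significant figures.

-249 Ω

X_L = ωL = 190 Ω
X_C = 1/(ωC) = 439 Ω
X = 190 − 439 = -249 Ω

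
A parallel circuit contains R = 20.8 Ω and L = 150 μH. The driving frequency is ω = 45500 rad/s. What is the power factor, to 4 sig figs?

0.3118

X_L = ωL = 6.825 Ω
Parallel: admittances add. Y = 1/R + 1/(jωL)
Y = (0.04808 − j0.1465) S
|Y| = 0.1542 S → |Z| = 1/|Y| = 6.485 Ω, ∠Z = −∠Y = 71.83°
cos φ = cos(71.83°) = 0.3118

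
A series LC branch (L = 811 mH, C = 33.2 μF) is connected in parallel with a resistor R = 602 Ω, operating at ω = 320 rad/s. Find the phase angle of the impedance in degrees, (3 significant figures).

X_L = ωL = 260 Ω
X_C = 1/(ωC) = 94.1 Ω
Branch 1: Z₁ = R = 602 Ω
Branch 2 (series LC): Z₂ = j(X_L − X_C) = j165 Ω
Parallel: Z = Z₁Z₂/(Z₁+Z₂), |Z| = 159 Ω, ∠Z = 74.6°

74.6°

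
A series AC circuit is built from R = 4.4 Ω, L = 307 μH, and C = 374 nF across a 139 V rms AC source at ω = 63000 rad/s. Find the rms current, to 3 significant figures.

X_L = ωL = 19.3 Ω
X_C = 1/(ωC) = 42.4 Ω
Net reactance X = X_L − X_C = -23.1 Ω
Z = 4.40 − j23.1 Ω
|Z| = √(4.40² + 23.1²) = 23.5 Ω
I = V/|Z| = 139/23.5 = 5.91 A

5.91 A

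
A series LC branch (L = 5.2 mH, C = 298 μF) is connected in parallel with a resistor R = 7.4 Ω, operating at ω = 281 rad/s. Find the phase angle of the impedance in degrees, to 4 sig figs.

-35.22°

X_L = ωL = 1.461 Ω
X_C = 1/(ωC) = 11.94 Ω
Branch 1: Z₁ = R = 7.400 Ω
Branch 2 (series LC): Z₂ = j(X_L − X_C) = −j10.48 Ω
Parallel: Z = Z₁Z₂/(Z₁+Z₂), |Z| = 6.045 Ω, ∠Z = -35.22°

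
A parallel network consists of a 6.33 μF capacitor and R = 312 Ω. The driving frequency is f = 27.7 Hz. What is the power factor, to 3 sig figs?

0.946

ω = 2πf = 174.0 rad/s
X_C = 1/(ωC) = 908 Ω
Parallel: admittances add. Y = 1/R + jωC
Y = (0.00321 + j0.00110) S
|Y| = 0.00339 S → |Z| = 1/|Y| = 295 Ω, ∠Z = −∠Y = -19.0°
cos φ = cos(-19.0°) = 0.946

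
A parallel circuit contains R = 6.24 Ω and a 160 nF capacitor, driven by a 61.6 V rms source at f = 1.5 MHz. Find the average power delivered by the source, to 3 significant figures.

ω = 2πf = 9.425e+06 rad/s
X_C = 1/(ωC) = 0.663 Ω
Parallel: admittances add. Y = 1/R + jωC
Y = (0.160 + j1.51) S
|Y| = 1.52 S → |Z| = 1/|Y| = 0.659 Ω, ∠Z = −∠Y = -83.9°
I = V/|Z| = 93.4 A
P = VI cos φ = 61.6 × 93.4 × cos(-83.9°) = 608 W

608 W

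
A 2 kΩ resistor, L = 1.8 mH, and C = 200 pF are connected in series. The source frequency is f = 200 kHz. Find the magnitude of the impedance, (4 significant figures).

ω = 2πf = 1.257e+06 rad/s
X_L = ωL = 2262 Ω
X_C = 1/(ωC) = 3979 Ω
Net reactance X = X_L − X_C = -1717 Ω
Z = 2000 − j1717 Ω
|Z| = √(2000² + 1717²) = 2636 Ω

2636 Ω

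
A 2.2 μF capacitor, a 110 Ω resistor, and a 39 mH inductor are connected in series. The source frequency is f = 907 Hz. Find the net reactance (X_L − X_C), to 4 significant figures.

ω = 2πf = 5699 rad/s
X_L = ωL = 222.3 Ω
X_C = 1/(ωC) = 79.76 Ω
X = 222.3 − 79.76 = 142.5 Ω

142.5 Ω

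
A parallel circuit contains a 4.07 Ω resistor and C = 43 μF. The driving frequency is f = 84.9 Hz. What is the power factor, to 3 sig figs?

ω = 2πf = 533.4 rad/s
X_C = 1/(ωC) = 43.6 Ω
Parallel: admittances add. Y = 1/R + jωC
Y = (0.246 + j0.0229) S
|Y| = 0.247 S → |Z| = 1/|Y| = 4.05 Ω, ∠Z = −∠Y = -5.33°
cos φ = cos(-5.33°) = 0.996

0.996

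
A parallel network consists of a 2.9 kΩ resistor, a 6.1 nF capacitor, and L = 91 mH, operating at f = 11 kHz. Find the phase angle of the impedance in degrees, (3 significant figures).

-37.3°

ω = 2πf = 69120 rad/s
X_L = ωL = 6290 Ω
X_C = 1/(ωC) = 2370 Ω
Parallel: admittances add. Y = 1/R + 1/(jωL) + jωC
Y = (0.000345 + j0.000263) S
|Y| = 0.000433 S → |Z| = 1/|Y| = 2310 Ω, ∠Z = −∠Y = -37.3°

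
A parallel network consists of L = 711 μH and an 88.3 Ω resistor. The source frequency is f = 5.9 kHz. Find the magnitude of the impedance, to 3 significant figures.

ω = 2πf = 37070 rad/s
X_L = ωL = 26.4 Ω
Parallel: admittances add. Y = 1/R + 1/(jωL)
Y = (0.0113 − j0.0379) S
|Y| = 0.0396 S → |Z| = 1/|Y| = 25.3 Ω, ∠Z = −∠Y = 73.4°

25.3 Ω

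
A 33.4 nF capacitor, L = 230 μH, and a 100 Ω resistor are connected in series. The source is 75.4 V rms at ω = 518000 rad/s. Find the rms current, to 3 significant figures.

X_L = ωL = 119 Ω
X_C = 1/(ωC) = 57.8 Ω
Net reactance X = X_L − X_C = 61.3 Ω
Z = 100 + j61.3 Ω
|Z| = √(100² + 61.3²) = 117 Ω
I = V/|Z| = 75.4/117 = 643 mA

643 mA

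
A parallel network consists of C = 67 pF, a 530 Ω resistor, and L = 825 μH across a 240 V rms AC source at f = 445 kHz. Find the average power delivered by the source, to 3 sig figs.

109 W

ω = 2πf = 2.796e+06 rad/s
X_L = ωL = 2310 Ω
X_C = 1/(ωC) = 5340 Ω
Parallel: admittances add. Y = 1/R + 1/(jωL) + jωC
Y = (0.00189 − j0.000246) S
|Y| = 0.00190 S → |Z| = 1/|Y| = 526 Ω, ∠Z = −∠Y = 7.43°
I = V/|Z| = 457 mA
P = VI cos φ = 240 × 0.457 × cos(7.43°) = 109 W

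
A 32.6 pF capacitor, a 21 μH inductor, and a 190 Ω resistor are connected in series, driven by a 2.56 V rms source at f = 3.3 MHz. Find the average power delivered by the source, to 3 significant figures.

1.11 mW

ω = 2πf = 2.073e+07 rad/s
X_L = ωL = 435 Ω
X_C = 1/(ωC) = 1480 Ω
Net reactance X = X_L − X_C = -1040 Ω
Z = 190 − j1040 Ω
|Z| = √(190² + 1040²) = 1060 Ω
∠Z = arctan(-1040/190) = -79.7°
I = V/|Z| = 2.41 mA
P = VI cos φ = 2.56 × 0.00241 × cos(-79.7°) = 1.11 mW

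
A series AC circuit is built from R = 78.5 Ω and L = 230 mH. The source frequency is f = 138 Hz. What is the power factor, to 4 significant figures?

0.3663

ω = 2πf = 867.1 rad/s
X_L = ωL = 199.4 Ω
Z = 78.50 + j199.4 Ω
|Z| = √(78.50² + 199.4²) = 214.3 Ω
∠Z = arctan(199.4/78.50) = 68.51°
cos φ = cos(68.51°) = 0.3663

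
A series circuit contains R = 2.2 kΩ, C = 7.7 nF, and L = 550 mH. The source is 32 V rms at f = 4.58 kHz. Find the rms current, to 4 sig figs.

ω = 2πf = 28780 rad/s
X_L = ωL = 15830 Ω
X_C = 1/(ωC) = 4513 Ω
Net reactance X = X_L − X_C = 11310 Ω
Z = 2200 + j11310 Ω
|Z| = √(2200² + 11310²) = 11530 Ω
I = V/|Z| = 32/11530 = 2.776 mA

2.776 mA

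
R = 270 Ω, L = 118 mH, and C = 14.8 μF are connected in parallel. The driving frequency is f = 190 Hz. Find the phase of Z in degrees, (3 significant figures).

-70.7°

ω = 2πf = 1194 rad/s
X_L = ωL = 141 Ω
X_C = 1/(ωC) = 56.6 Ω
Parallel: admittances add. Y = 1/R + 1/(jωL) + jωC
Y = (0.00370 + j0.0106) S
|Y| = 0.0112 S → |Z| = 1/|Y| = 89.3 Ω, ∠Z = −∠Y = -70.7°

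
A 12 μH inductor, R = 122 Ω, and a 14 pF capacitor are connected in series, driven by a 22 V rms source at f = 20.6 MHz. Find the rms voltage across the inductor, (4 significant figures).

ω = 2πf = 1.294e+08 rad/s
X_L = ωL = 1553 Ω
X_C = 1/(ωC) = 551.9 Ω
Net reactance X = X_L − X_C = 1001 Ω
Z = 122.0 + j1001 Ω
|Z| = √(122.0² + 1001²) = 1009 Ω
I = V/|Z| = 21.81 mA
V_L = I·|Z_L| = 0.02181 × 1553 = 33.87 V

33.87 V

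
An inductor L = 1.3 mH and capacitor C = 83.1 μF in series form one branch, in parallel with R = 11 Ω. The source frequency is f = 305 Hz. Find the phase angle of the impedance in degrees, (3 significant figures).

ω = 2πf = 1916 rad/s
X_L = ωL = 2.49 Ω
X_C = 1/(ωC) = 6.28 Ω
Branch 1: Z₁ = R = 11.0 Ω
Branch 2 (series LC): Z₂ = j(X_L − X_C) = −j3.79 Ω
Parallel: Z = Z₁Z₂/(Z₁+Z₂), |Z| = 3.58 Ω, ∠Z = -71.0°

-71.0°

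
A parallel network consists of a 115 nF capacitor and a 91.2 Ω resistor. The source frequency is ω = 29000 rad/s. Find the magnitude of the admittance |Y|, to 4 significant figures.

X_C = 1/(ωC) = 299.9 Ω
Parallel: admittances add. Y = 1/R + jωC
Y = (0.01096 + j0.003335) S
|Y| = 0.01146 S → |Z| = 1/|Y| = 87.25 Ω, ∠Z = −∠Y = -16.92°

11.46 mS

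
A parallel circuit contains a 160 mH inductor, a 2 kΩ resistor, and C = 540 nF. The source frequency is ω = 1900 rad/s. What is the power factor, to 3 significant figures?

0.216

X_L = ωL = 304 Ω
X_C = 1/(ωC) = 975 Ω
Parallel: admittances add. Y = 1/R + 1/(jωL) + jωC
Y = (0.000500 − j0.00226) S
|Y| = 0.00232 S → |Z| = 1/|Y| = 431 Ω, ∠Z = −∠Y = 77.5°
cos φ = cos(77.5°) = 0.216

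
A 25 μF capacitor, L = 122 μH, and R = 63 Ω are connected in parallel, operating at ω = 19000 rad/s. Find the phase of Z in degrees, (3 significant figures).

X_L = ωL = 2.32 Ω
X_C = 1/(ωC) = 2.11 Ω
Parallel: admittances add. Y = 1/R + 1/(jωL) + jωC
Y = (0.0159 + j0.0436) S
|Y| = 0.0464 S → |Z| = 1/|Y| = 21.6 Ω, ∠Z = −∠Y = -70.0°

-70.0°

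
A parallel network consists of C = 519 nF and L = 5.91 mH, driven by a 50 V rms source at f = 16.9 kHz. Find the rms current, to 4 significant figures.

ω = 2πf = 106200 rad/s
X_L = ωL = 627.6 Ω
X_C = 1/(ωC) = 18.15 Ω
Parallel: admittances add. Y = 1/(jωL) + jωC
Y = (0 + j0.05352) S
|Y| = 0.05352 S → |Z| = 1/|Y| = 18.69 Ω, ∠Z = −∠Y = -90.00°
I = V/|Z| = 50/18.69 = 2.676 A

2.676 A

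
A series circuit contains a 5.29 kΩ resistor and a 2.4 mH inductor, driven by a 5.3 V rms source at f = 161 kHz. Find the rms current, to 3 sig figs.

ω = 2πf = 1.012e+06 rad/s
X_L = ωL = 2430 Ω
Z = 5290 + j2430 Ω
|Z| = √(5290² + 2430²) = 5820 Ω
I = V/|Z| = 5.3/5820 = 911 μA

911 μA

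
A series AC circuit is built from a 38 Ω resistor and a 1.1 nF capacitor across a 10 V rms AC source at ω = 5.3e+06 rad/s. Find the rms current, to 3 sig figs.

X_C = 1/(ωC) = 172 Ω
Z = 38.0 − j172 Ω
|Z| = √(38.0² + 172²) = 176 Ω
I = V/|Z| = 10/176 = 56.9 mA

56.9 mA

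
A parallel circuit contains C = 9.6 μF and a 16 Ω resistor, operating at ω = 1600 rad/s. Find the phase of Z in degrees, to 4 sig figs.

X_C = 1/(ωC) = 65.10 Ω
Parallel: admittances add. Y = 1/R + jωC
Y = (0.06250 + j0.01536) S
|Y| = 0.06436 S → |Z| = 1/|Y| = 15.54 Ω, ∠Z = −∠Y = -13.81°

-13.81°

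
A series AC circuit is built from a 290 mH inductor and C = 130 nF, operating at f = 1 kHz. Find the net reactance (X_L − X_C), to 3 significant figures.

598 Ω

ω = 2πf = 6283 rad/s
X_L = ωL = 1820 Ω
X_C = 1/(ωC) = 1220 Ω
X = 1820 − 1220 = 598 Ω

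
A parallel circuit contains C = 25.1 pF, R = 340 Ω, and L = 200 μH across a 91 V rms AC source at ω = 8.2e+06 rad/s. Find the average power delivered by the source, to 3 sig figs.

X_L = ωL = 1640 Ω
X_C = 1/(ωC) = 4860 Ω
Parallel: admittances add. Y = 1/R + 1/(jωL) + jωC
Y = (0.00294 − j0.000404) S
|Y| = 0.00297 S → |Z| = 1/|Y| = 337 Ω, ∠Z = −∠Y = 7.82°
I = V/|Z| = 270 mA
P = VI cos φ = 91 × 0.270 × cos(7.82°) = 24.4 W

24.4 W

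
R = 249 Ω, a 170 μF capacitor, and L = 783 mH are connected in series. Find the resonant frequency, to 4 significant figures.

ω₀ = 1/√(LC) = 1/√(0.783 × 0.00017) = 86.68 rad/s
f₀ = ω₀/(2π) = 13.79 Hz

13.79 Hz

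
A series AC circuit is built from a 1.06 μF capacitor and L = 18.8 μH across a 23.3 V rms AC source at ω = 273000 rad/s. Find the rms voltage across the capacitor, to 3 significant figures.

X_L = ωL = 5.13 Ω
X_C = 1/(ωC) = 3.46 Ω
Net reactance X = X_L − X_C = 1.68 Ω
Z = j1.68 Ω
|Z| = √(0² + 1.68²) = 1.68 Ω
I = V/|Z| = 13.9 A
V_C = I·|Z_C| = 13.9 × 3.46 = 48.0 V

48.0 V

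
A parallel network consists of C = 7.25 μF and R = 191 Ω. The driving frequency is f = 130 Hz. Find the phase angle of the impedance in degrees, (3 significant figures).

-48.5°

ω = 2πf = 816.8 rad/s
X_C = 1/(ωC) = 169 Ω
Parallel: admittances add. Y = 1/R + jωC
Y = (0.00524 + j0.00592) S
|Y| = 0.00790 S → |Z| = 1/|Y| = 127 Ω, ∠Z = −∠Y = -48.5°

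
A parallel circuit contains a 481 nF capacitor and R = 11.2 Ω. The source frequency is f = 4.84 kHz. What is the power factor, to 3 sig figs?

0.987

ω = 2πf = 30410 rad/s
X_C = 1/(ωC) = 68.4 Ω
Parallel: admittances add. Y = 1/R + jωC
Y = (0.0893 + j0.0146) S
|Y| = 0.0905 S → |Z| = 1/|Y| = 11.1 Ω, ∠Z = −∠Y = -9.30°
cos φ = cos(-9.30°) = 0.987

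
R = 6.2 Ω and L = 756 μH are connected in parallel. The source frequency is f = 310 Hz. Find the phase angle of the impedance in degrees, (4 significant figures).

76.64°

ω = 2πf = 1948 rad/s
X_L = ωL = 1.473 Ω
Parallel: admittances add. Y = 1/R + 1/(jωL)
Y = (0.1613 − j0.6791) S
|Y| = 0.6980 S → |Z| = 1/|Y| = 1.433 Ω, ∠Z = −∠Y = 76.64°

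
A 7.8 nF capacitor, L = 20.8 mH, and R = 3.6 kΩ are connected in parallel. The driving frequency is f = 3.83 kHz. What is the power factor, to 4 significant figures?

0.1517

ω = 2πf = 24060 rad/s
X_L = ωL = 500.5 Ω
X_C = 1/(ωC) = 5328 Ω
Parallel: admittances add. Y = 1/R + 1/(jωL) + jωC
Y = (0.0002778 − j0.001810) S
|Y| = 0.001831 S → |Z| = 1/|Y| = 546.1 Ω, ∠Z = −∠Y = 81.28°
cos φ = cos(81.28°) = 0.1517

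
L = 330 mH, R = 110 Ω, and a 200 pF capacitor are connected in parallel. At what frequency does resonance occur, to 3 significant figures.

ω₀ = 1/√(LC) = 1/√(0.33 × 2e-10) = 123100 rad/s
f₀ = ω₀/(2π) = 19.6 kHz

19.6 kHz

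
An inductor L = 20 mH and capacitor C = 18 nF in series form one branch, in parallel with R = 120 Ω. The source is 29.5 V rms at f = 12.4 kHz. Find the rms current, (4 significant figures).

ω = 2πf = 77910 rad/s
X_L = ωL = 1558 Ω
X_C = 1/(ωC) = 713.1 Ω
Branch 1: Z₁ = R = 120.0 Ω
Branch 2 (series LC): Z₂ = j(X_L − X_C) = j845.2 Ω
Parallel: Z = Z₁Z₂/(Z₁+Z₂), |Z| = 118.8 Ω, ∠Z = 8.081°
I = V/|Z| = 29.5/118.8 = 248.3 mA

248.3 mA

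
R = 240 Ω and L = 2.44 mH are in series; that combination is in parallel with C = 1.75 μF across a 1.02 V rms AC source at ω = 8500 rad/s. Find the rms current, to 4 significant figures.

15.40 mA

X_L = ωL = 20.74 Ω
X_C = 1/(ωC) = 67.23 Ω
Branch 1 (R+jX_L): Z₁ = 240.0 + j20.74 Ω, |Z₁| = 240.9 Ω
Branch 2 (−jX_C): Z₂ = −j67.23 Ω
Parallel: Z = Z₁Z₂/(Z₁+Z₂), |Z| = 66.25 Ω, ∠Z = -74.10°
I = V/|Z| = 1.02/66.25 = 15.40 mA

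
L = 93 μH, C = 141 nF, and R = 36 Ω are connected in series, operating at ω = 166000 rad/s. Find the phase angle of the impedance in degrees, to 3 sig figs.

X_L = ωL = 15.4 Ω
X_C = 1/(ωC) = 42.7 Ω
Net reactance X = X_L − X_C = -27.3 Ω
Z = 36.0 − j27.3 Ω
|Z| = √(36.0² + 27.3²) = 45.2 Ω
∠Z = arctan(-27.3/36.0) = -37.2°

-37.2°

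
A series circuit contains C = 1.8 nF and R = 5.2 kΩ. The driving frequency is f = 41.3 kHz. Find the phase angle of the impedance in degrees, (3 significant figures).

ω = 2πf = 259500 rad/s
X_C = 1/(ωC) = 2140 Ω
Z = 5200 − j2140 Ω
|Z| = √(5200² + 2140²) = 5620 Ω
∠Z = arctan(-2140/5200) = -22.4°

-22.4°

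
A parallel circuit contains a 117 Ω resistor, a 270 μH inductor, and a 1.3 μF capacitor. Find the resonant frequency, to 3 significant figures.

ω₀ = 1/√(LC) = 1/√(0.00027 × 1.3e-06) = 53380 rad/s
f₀ = ω₀/(2π) = 8.50 kHz

8.50 kHz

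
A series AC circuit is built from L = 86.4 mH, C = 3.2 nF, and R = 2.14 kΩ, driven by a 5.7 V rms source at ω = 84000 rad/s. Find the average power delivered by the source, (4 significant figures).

X_L = ωL = 7258 Ω
X_C = 1/(ωC) = 3720 Ω
Net reactance X = X_L − X_C = 3537 Ω
Z = 2140 + j3537 Ω
|Z| = √(2140² + 3537²) = 4134 Ω
∠Z = arctan(3537/2140) = 58.83°
I = V/|Z| = 1.379 mA
P = VI cos φ = 5.7 × 0.001379 × cos(58.83°) = 4.068 mW

4.068 mW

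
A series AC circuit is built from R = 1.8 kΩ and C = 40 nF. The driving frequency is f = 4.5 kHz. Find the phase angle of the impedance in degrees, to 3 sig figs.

-26.2°

ω = 2πf = 28270 rad/s
X_C = 1/(ωC) = 884 Ω
Z = 1800 − j884 Ω
|Z| = √(1800² + 884²) = 2010 Ω
∠Z = arctan(-884/1800) = -26.2°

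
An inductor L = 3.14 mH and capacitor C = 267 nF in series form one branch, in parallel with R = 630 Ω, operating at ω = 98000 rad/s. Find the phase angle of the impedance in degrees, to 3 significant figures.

X_L = ωL = 308 Ω
X_C = 1/(ωC) = 38.2 Ω
Branch 1: Z₁ = R = 630 Ω
Branch 2 (series LC): Z₂ = j(X_L − X_C) = j270 Ω
Parallel: Z = Z₁Z₂/(Z₁+Z₂), |Z| = 248 Ω, ∠Z = 66.8°

66.8°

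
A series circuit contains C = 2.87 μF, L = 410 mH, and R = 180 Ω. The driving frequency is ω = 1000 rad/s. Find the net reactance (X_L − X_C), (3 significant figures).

X_L = ωL = 410 Ω
X_C = 1/(ωC) = 348 Ω
X = 410 − 348 = 61.6 Ω

61.6 Ω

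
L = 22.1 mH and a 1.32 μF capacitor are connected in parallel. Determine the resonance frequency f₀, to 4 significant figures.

ω₀ = 1/√(LC) = 1/√(0.0221 × 1.32e-06) = 5855 rad/s
f₀ = ω₀/(2π) = 931.8 Hz

931.8 Hz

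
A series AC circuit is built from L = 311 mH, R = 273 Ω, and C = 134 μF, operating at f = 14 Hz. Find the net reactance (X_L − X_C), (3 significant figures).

-57.5 Ω

ω = 2πf = 87.96 rad/s
X_L = ωL = 27.4 Ω
X_C = 1/(ωC) = 84.8 Ω
X = 27.4 − 84.8 = -57.5 Ω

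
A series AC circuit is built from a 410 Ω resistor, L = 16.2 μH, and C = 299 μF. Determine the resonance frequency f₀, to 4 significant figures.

ω₀ = 1/√(LC) = 1/√(1.62e-05 × 0.000299) = 14370 rad/s
f₀ = ω₀/(2π) = 2.287 kHz

2.287 kHz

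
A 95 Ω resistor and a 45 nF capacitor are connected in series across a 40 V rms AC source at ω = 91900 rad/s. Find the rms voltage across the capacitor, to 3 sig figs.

X_C = 1/(ωC) = 242 Ω
Z = 95.0 − j242 Ω
|Z| = √(95.0² + 242²) = 260 Ω
I = V/|Z| = 154 mA
V_C = I·|Z_C| = 0.154 × 242 = 37.2 V

37.2 V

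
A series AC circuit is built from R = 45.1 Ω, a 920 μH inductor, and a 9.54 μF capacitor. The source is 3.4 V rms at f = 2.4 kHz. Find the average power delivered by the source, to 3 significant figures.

250 mW

ω = 2πf = 15080 rad/s
X_L = ωL = 13.9 Ω
X_C = 1/(ωC) = 6.95 Ω
Net reactance X = X_L − X_C = 6.92 Ω
Z = 45.1 + j6.92 Ω
|Z| = √(45.1² + 6.92²) = 45.6 Ω
∠Z = arctan(6.92/45.1) = 8.73°
I = V/|Z| = 74.5 mA
P = VI cos φ = 3.4 × 0.0745 × cos(8.73°) = 250 mW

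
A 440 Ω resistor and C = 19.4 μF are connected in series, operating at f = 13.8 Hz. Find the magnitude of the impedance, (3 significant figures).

740 Ω

ω = 2πf = 86.71 rad/s
X_C = 1/(ωC) = 594 Ω
Z = 440 − j594 Ω
|Z| = √(440² + 594²) = 740 Ω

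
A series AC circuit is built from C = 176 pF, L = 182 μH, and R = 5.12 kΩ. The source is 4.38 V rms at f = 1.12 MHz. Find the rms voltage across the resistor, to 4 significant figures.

ω = 2πf = 7.037e+06 rad/s
X_L = ωL = 1281 Ω
X_C = 1/(ωC) = 807.4 Ω
Net reactance X = X_L − X_C = 473.4 Ω
Z = 5120 + j473.4 Ω
|Z| = √(5120² + 473.4²) = 5142 Ω
I = V/|Z| = 851.8 μA
V_R = I·|Z_R| = 0.0008518 × 5120 = 4.361 V

4.361 V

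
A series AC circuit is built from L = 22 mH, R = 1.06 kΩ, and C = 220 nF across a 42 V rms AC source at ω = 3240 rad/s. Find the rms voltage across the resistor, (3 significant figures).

26.2 V

X_L = ωL = 71.3 Ω
X_C = 1/(ωC) = 1400 Ω
Net reactance X = X_L − X_C = -1330 Ω
Z = 1060 − j1330 Ω
|Z| = √(1060² + 1330²) = 1700 Ω
I = V/|Z| = 24.7 mA
V_R = I·|Z_R| = 0.0247 × 1060 = 26.2 V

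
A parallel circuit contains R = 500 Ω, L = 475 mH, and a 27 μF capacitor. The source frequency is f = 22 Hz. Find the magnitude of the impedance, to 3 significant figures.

85.7 Ω

ω = 2πf = 138.2 rad/s
X_L = ωL = 65.7 Ω
X_C = 1/(ωC) = 268 Ω
Parallel: admittances add. Y = 1/R + 1/(jωL) + jωC
Y = (0.00200 − j0.0115) S
|Y| = 0.0117 S → |Z| = 1/|Y| = 85.7 Ω, ∠Z = −∠Y = 80.1°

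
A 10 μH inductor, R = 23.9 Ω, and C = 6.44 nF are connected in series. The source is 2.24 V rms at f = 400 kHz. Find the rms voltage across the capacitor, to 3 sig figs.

3.16 V

ω = 2πf = 2.513e+06 rad/s
X_L = ωL = 25.1 Ω
X_C = 1/(ωC) = 61.8 Ω
Net reactance X = X_L − X_C = -36.7 Ω
Z = 23.9 − j36.7 Ω
|Z| = √(23.9² + 36.7²) = 43.8 Ω
I = V/|Z| = 51.2 mA
V_C = I·|Z_C| = 0.0512 × 61.8 = 3.16 V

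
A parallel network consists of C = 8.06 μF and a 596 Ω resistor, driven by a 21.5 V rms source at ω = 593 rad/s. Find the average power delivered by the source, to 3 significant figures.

X_C = 1/(ωC) = 209 Ω
Parallel: admittances add. Y = 1/R + jωC
Y = (0.00168 + j0.00478) S
|Y| = 0.00507 S → |Z| = 1/|Y| = 197 Ω, ∠Z = −∠Y = -70.7°
I = V/|Z| = 109 mA
P = VI cos φ = 21.5 × 0.109 × cos(-70.7°) = 776 mW

776 mW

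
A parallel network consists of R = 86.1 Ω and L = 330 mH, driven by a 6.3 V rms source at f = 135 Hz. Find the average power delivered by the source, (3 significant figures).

ω = 2πf = 848.2 rad/s
X_L = ωL = 280 Ω
Parallel: admittances add. Y = 1/R + 1/(jωL)
Y = (0.0116 − j0.00357) S
|Y| = 0.0122 S → |Z| = 1/|Y| = 82.3 Ω, ∠Z = −∠Y = 17.1°
I = V/|Z| = 76.6 mA
P = VI cos φ = 6.3 × 0.0766 × cos(17.1°) = 461 mW

461 mW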